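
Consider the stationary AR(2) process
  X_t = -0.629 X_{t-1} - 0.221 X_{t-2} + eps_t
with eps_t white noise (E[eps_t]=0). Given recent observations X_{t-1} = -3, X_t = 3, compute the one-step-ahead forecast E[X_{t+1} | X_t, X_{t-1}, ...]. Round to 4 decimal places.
E[X_{t+1} \mid \mathcal F_t] = -1.2240

For an AR(p) model X_t = c + sum_i phi_i X_{t-i} + eps_t, the
one-step-ahead conditional mean is
  E[X_{t+1} | X_t, ...] = c + sum_i phi_i X_{t+1-i}.
Substitute known values:
  E[X_{t+1} | ...] = (-0.629) * (3) + (-0.221) * (-3)
                   = -1.2240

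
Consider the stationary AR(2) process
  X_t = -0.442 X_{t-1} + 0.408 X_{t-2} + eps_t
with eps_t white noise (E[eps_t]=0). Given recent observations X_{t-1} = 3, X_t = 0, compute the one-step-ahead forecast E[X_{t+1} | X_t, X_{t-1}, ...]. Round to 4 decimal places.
E[X_{t+1} \mid \mathcal F_t] = 1.2240

For an AR(p) model X_t = c + sum_i phi_i X_{t-i} + eps_t, the
one-step-ahead conditional mean is
  E[X_{t+1} | X_t, ...] = c + sum_i phi_i X_{t+1-i}.
Substitute known values:
  E[X_{t+1} | ...] = (-0.442) * (0) + (0.408) * (3)
                   = 1.2240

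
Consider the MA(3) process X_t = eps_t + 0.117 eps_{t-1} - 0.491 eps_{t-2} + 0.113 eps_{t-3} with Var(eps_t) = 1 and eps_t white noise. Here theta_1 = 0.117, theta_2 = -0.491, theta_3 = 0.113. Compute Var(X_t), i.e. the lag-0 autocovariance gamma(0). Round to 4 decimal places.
\gamma(0) = 1.2675

For an MA(q) process X_t = eps_t + sum_i theta_i eps_{t-i} with
Var(eps_t) = sigma^2, the variance is
  gamma(0) = sigma^2 * (1 + sum_i theta_i^2).
  sum_i theta_i^2 = (0.117)^2 + (-0.491)^2 + (0.113)^2 = 0.013689 + 0.241081 + 0.012769 = 0.267539.
  gamma(0) = 1 * (1 + 0.267539) = 1 * 1.267539 = 1.267539, which rounds to 1.2675.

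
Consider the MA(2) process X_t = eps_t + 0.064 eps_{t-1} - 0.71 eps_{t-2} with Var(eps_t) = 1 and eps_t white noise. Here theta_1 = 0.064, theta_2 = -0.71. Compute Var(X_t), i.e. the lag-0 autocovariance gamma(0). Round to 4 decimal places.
\gamma(0) = 1.5082

For an MA(q) process X_t = eps_t + sum_i theta_i eps_{t-i} with
Var(eps_t) = sigma^2, the variance is
  gamma(0) = sigma^2 * (1 + sum_i theta_i^2).
  sum_i theta_i^2 = (0.064)^2 + (-0.71)^2 = 0.004096 + 0.5041 = 0.508196.
  gamma(0) = 1 * (1 + 0.508196) = 1 * 1.508196 = 1.508196, which rounds to 1.5082.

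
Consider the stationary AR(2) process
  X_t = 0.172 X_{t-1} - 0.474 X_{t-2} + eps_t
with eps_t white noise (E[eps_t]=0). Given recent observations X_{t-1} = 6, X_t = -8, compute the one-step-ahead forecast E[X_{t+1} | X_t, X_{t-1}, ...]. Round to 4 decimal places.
E[X_{t+1} \mid \mathcal F_t] = -4.2200

For an AR(p) model X_t = c + sum_i phi_i X_{t-i} + eps_t, the
one-step-ahead conditional mean is
  E[X_{t+1} | X_t, ...] = c + sum_i phi_i X_{t+1-i}.
Substitute known values:
  E[X_{t+1} | ...] = (0.172) * (-8) + (-0.474) * (6)
                   = -4.2200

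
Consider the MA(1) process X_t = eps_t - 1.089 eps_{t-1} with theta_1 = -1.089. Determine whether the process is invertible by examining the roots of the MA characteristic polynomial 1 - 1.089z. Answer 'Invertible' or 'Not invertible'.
\text{Not invertible}

The MA(q) characteristic polynomial is P(z) = 1 - 1.089z.
Invertibility requires all roots to lie outside the unit circle, i.e. |z| > 1 for every root.
This is linear in z: 1 + (-1.089) z = 0  =>  z = -1/(-1.089) = 0.918274,  |z| = 0.918274.
Moduli of all roots: 0.9183.
All moduli strictly greater than 1? No.
Verdict: Not invertible.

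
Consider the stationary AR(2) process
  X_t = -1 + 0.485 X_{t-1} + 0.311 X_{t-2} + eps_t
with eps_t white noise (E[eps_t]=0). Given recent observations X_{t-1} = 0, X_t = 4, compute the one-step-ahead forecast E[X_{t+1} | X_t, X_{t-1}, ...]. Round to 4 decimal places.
E[X_{t+1} \mid \mathcal F_t] = 0.9400

For an AR(p) model X_t = c + sum_i phi_i X_{t-i} + eps_t, the
one-step-ahead conditional mean is
  E[X_{t+1} | X_t, ...] = c + sum_i phi_i X_{t+1-i}.
Substitute known values:
  E[X_{t+1} | ...] = -1 + (0.485) * (4) + (0.311) * (0)
                   = 0.9400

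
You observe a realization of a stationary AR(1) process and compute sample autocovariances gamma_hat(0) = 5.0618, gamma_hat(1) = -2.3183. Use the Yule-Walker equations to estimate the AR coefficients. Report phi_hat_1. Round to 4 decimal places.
\hat\phi_{1} = -0.4580

The Yule-Walker equations for an AR(p) process read, in matrix form,
  Gamma_p phi = r_p,   with   (Gamma_p)_{ij} = gamma(|i - j|),
                       (r_p)_i = gamma(i),   i,j = 1..p.
Substitute the sample gammas (Toeplitz matrix and right-hand side of size 1):
  Gamma_p = [[5.0618]]
  r_p     = [-2.3183]
With p = 1 this is the single equation gamma(0) phi_1 = gamma(1):
  phi_hat_1 = gamma(1) / gamma(0) = -2.3183 / 5.0618 = -0.4580.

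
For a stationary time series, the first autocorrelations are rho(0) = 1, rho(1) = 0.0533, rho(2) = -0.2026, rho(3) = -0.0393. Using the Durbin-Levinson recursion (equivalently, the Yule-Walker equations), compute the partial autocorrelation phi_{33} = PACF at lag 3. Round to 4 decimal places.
\phi_{33} = -0.0160

The PACF at lag k is phi_{kk}, the last component of the solution
to the Yule-Walker system G_k phi = r_k where
  (G_k)_{ij} = rho(|i - j|), (r_k)_i = rho(i), i,j = 1..k.
Equivalently, Durbin-Levinson gives phi_{kk} iteratively:
  phi_{11} = rho(1)
  phi_{kk} = [rho(k) - sum_{j=1..k-1} phi_{k-1,j} rho(k-j)]
            / [1 - sum_{j=1..k-1} phi_{k-1,j} rho(j)],
  phi_{k,j} = phi_{k-1,j} - phi_{kk} phi_{k-1,k-j},  j = 1..k-1.
Step k = 1:
  phi_11 = rho(1) = 0.0533.
Step k = 2:
  phi_22 = [rho(2) - phi_11 rho(1)] / [1 - phi_11 rho(1)] = [-0.2026 - (0.0533)(0.0533)] / [1 - (0.0533)(0.0533)]
         = -0.20544089 / 0.99715911 = -0.206026.
  Update: phi_21 = phi_11 - phi_22 phi_11 = 0.0533 - (-0.206026)(0.0533) = 0.064281.
Step k = 3:
  phi_33 = [rho(3) - phi_21 rho(2) - phi_22 rho(1)] / [1 - phi_21 rho(1) - phi_22 rho(2)]
    numerator   = -0.0393 - (0.064281)(-0.2026) - (-0.206026)(0.0533) = -0.01529543
    denominator = 1 - (0.064281)(0.0533) - (-0.206026)(-0.2026) = 0.95483291
  phi_33 = -0.01529543 / 0.95483291 = -0.016.
Therefore phi_{33} = -0.0160.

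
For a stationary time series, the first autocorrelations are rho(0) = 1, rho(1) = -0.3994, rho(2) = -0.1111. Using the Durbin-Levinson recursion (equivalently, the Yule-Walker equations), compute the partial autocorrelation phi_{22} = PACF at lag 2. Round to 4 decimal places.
\phi_{22} = -0.3220

The PACF at lag k is phi_{kk}, the last component of the solution
to the Yule-Walker system G_k phi = r_k where
  (G_k)_{ij} = rho(|i - j|), (r_k)_i = rho(i), i,j = 1..k.
Equivalently, Durbin-Levinson gives phi_{kk} iteratively:
  phi_{11} = rho(1)
  phi_{kk} = [rho(k) - sum_{j=1..k-1} phi_{k-1,j} rho(k-j)]
            / [1 - sum_{j=1..k-1} phi_{k-1,j} rho(j)],
  phi_{k,j} = phi_{k-1,j} - phi_{kk} phi_{k-1,k-j},  j = 1..k-1.
Step k = 1:
  phi_11 = rho(1) = -0.3994.
Step k = 2:
  phi_22 = [rho(2) - phi_11 rho(1)] / [1 - phi_11 rho(1)] = [-0.1111 - (-0.3994)(-0.3994)] / [1 - (-0.3994)(-0.3994)]
         = -0.27062036 / 0.84047964 = -0.322.
Therefore phi_{22} = -0.3220.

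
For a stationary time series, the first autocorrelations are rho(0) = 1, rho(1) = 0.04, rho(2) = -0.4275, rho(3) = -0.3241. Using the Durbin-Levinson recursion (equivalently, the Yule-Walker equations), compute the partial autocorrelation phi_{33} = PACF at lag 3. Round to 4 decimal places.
\phi_{33} = -0.3470

The PACF at lag k is phi_{kk}, the last component of the solution
to the Yule-Walker system G_k phi = r_k where
  (G_k)_{ij} = rho(|i - j|), (r_k)_i = rho(i), i,j = 1..k.
Equivalently, Durbin-Levinson gives phi_{kk} iteratively:
  phi_{11} = rho(1)
  phi_{kk} = [rho(k) - sum_{j=1..k-1} phi_{k-1,j} rho(k-j)]
            / [1 - sum_{j=1..k-1} phi_{k-1,j} rho(j)],
  phi_{k,j} = phi_{k-1,j} - phi_{kk} phi_{k-1,k-j},  j = 1..k-1.
Step k = 1:
  phi_11 = rho(1) = 0.04.
Step k = 2:
  phi_22 = [rho(2) - phi_11 rho(1)] / [1 - phi_11 rho(1)] = [-0.4275 - (0.04)(0.04)] / [1 - (0.04)(0.04)]
         = -0.4291 / 0.9984 = -0.429788.
  Update: phi_21 = phi_11 - phi_22 phi_11 = 0.04 - (-0.429788)(0.04) = 0.057192.
Step k = 3:
  phi_33 = [rho(3) - phi_21 rho(2) - phi_22 rho(1)] / [1 - phi_21 rho(1) - phi_22 rho(2)]
    numerator   = -0.3241 - (0.057192)(-0.4275) - (-0.429788)(0.04) = -0.28245912
    denominator = 1 - (0.057192)(0.04) - (-0.429788)(-0.4275) = 0.81397811
  phi_33 = -0.28245912 / 0.81397811 = -0.347.
Therefore phi_{33} = -0.3470.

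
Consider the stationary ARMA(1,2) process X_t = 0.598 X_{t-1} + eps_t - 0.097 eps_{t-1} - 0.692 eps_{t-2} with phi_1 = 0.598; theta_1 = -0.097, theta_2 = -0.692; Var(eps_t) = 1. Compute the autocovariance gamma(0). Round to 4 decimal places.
\gamma(0) = 1.4907

Multiply the model equation by X_{t-k} and take expectations. With theta_0 = psi_0 = 1 and psi_j the MA(infinity) weights, this gives
  gamma(k) - sum_i phi_i gamma(k-i) = c_k,
  c_k = sigma^2 * sum_{j=k..q} theta_j psi_{j-k}   (c_k = 0 for k > q),
using gamma(-m) = gamma(m).
psi-weights needed (psi_j = theta_j + sum_i phi_i psi_{j-i}):
  psi_1 = theta_1 + phi_1 = -0.097 + (0.598) = 0.501
  psi_2 = theta_2 + phi_1 psi_1 = -0.692 + (0.598)(0.501) = -0.392402
Right-hand sides:
  c_0 = sigma^2 (1 + theta_1 psi_1 + theta_2 psi_2) = 1 * (1 + (-0.097)(0.501) + (-0.692)(-0.392402)) = 1 * 1.222945 = 1.222945
  c_1 = sigma^2 (theta_1 + theta_2 psi_1) = 1 * (-0.097 + (-0.692)(0.501)) = -0.443692
  c_2 = sigma^2 theta_2 = 1 * (-0.692) = -0.692
Equations for k = 0 and k = 1 (AR order 1):
  gamma(0) = phi_1 gamma(1) + c_0
  gamma(1) = phi_1 gamma(0) + c_1
Substituting the second into the first: gamma(0) (1 - phi_1^2) = c_0 + phi_1 c_1, so
  gamma(0) = (c_0 + phi_1 c_1) / (1 - phi_1^2) = (1.222945 + (0.598)(-0.443692)) / (1 - (0.598)^2) = 0.957617 / 0.642396 = 1.490696.
Therefore gamma(0) = 1.4907 (to 4 decimal places).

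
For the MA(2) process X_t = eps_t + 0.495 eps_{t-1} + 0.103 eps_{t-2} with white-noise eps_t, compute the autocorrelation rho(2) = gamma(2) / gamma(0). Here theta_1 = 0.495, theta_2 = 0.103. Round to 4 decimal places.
\rho(2) = 0.0820

For an MA(q) process with theta_0 = 1, the autocovariance is
  gamma(k) = sigma^2 * sum_{i=0..q-k} theta_i * theta_{i+k},
and rho(k) = gamma(k) / gamma(0). Sigma^2 cancels.
  numerator   = (1)*(0.103) = 0.103.
  denominator = (1)^2 + (0.495)^2 + (0.103)^2 = 1.255634.
  rho(2) = 0.103 / 1.255634 = 0.0820.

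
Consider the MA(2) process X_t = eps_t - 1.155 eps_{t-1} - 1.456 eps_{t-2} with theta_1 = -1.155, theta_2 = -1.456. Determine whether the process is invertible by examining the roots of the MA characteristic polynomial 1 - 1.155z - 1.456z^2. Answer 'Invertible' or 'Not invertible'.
\text{Not invertible}

The MA(q) characteristic polynomial is P(z) = 1 - 1.155z - 1.456z^2.
Invertibility requires all roots to lie outside the unit circle, i.e. |z| > 1 for every root.
Set 1 + (-1.155) z + (-1.456) z^2 = 0, i.e. a z^2 + b z + c = 0 with a = -1.456, b = -1.155, c = 1.
Discriminant D = b^2 - 4ac = (-1.155)^2 - 4*(-1.456)*1 = 1.334025 - (-5.824) = 7.158025.
D >= 0, so the roots are real: z = (-b +/- sqrt(D)) / (2a) = (1.155 +/- 2.675449) / (-2.912).
  z_1 = (1.155 + 2.675449) / (-2.912) = -1.3154,   |z_1| = 1.3154.
  z_2 = (1.155 - 2.675449) / (-2.912) = 0.5221,   |z_2| = 0.5221.
Moduli of all roots: 1.3154, 0.5221.
All moduli strictly greater than 1? No.
Verdict: Not invertible.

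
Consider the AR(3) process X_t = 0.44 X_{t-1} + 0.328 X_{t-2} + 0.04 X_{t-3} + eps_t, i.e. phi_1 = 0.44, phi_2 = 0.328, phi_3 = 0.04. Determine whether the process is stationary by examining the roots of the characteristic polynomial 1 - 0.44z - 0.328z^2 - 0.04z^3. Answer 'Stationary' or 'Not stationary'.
\text{Stationary}

The AR(p) characteristic polynomial is P(z) = 1 - 0.44z - 0.328z^2 - 0.04z^3.
Stationarity requires all roots to lie outside the unit circle, i.e. |z| > 1 for every root.
Degree 3: look for a simple real root z0 first, then factor out (1 - z/z0) and solve the remaining quadratic.
Testing z0 = -5: P(-5) = 1 + (-0.44)(-5) + (-0.328)(-5)^2 + (-0.04)(-5)^3
  = 1 + (2.2) + (-8.2) + (5) = 0.  So z_0 = -5 is a root, |z_0| = 5.
Divide out the factor (1 + 0.2 z) = (1 - z/z0) (since 1/z0 = -0.2):
  P(z) = (1 + 0.2 z)(1 + (-0.64) z + (-0.2) z^2)
  [check: z-coef -0.64 - (-0.2) = -0.44; z^2-coef -0.2 - (-0.2)(-0.64) = -0.328; z^3-coef -(-0.2)(-0.2) = -0.04.]
Remaining roots from the quadratic factor 1 + (-0.64) z + (-0.2) z^2:
  Set 1 + (-0.64) z + (-0.2) z^2 = 0, i.e. a z^2 + b z + c = 0 with a = -0.2, b = -0.64, c = 1.
  Discriminant D = b^2 - 4ac = (-0.64)^2 - 4*(-0.2)*1 = 0.4096 - (-0.8) = 1.2096.
  D >= 0, so the roots are real: z = (-b +/- sqrt(D)) / (2a) = (0.64 +/- 1.099818) / (-0.4).
    z_1 = (0.64 + 1.099818) / (-0.4) = -4.3495,   |z_1| = 4.3495.
    z_2 = (0.64 - 1.099818) / (-0.4) = 1.1495,   |z_2| = 1.1495.
Moduli of all roots: 5.0000, 4.3495, 1.1495.
All moduli strictly greater than 1? Yes.
Verdict: Stationary.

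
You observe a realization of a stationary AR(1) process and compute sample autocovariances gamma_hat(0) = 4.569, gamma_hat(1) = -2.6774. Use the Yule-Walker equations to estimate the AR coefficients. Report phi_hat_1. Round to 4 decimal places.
\hat\phi_{1} = -0.5860

The Yule-Walker equations for an AR(p) process read, in matrix form,
  Gamma_p phi = r_p,   with   (Gamma_p)_{ij} = gamma(|i - j|),
                       (r_p)_i = gamma(i),   i,j = 1..p.
Substitute the sample gammas (Toeplitz matrix and right-hand side of size 1):
  Gamma_p = [[4.569]]
  r_p     = [-2.6774]
With p = 1 this is the single equation gamma(0) phi_1 = gamma(1):
  phi_hat_1 = gamma(1) / gamma(0) = -2.6774 / 4.569 = -0.5860.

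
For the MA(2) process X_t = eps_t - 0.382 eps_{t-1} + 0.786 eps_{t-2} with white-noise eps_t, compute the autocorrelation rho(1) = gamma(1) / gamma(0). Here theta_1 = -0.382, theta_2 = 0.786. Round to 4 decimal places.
\rho(1) = -0.3868

For an MA(q) process with theta_0 = 1, the autocovariance is
  gamma(k) = sigma^2 * sum_{i=0..q-k} theta_i * theta_{i+k},
and rho(k) = gamma(k) / gamma(0). Sigma^2 cancels.
  numerator   = (1)*(-0.382) + (-0.382)*(0.786) = -0.682252.
  denominator = (1)^2 + (-0.382)^2 + (0.786)^2 = 1.76372.
  rho(1) = -0.682252 / 1.76372 = -0.3868.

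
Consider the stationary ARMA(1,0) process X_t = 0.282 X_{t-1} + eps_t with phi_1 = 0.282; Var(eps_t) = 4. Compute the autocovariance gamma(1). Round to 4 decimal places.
\gamma(1) = 1.2255

Multiply the model equation by X_{t-k} and take expectations. With theta_0 = psi_0 = 1 and psi_j the MA(infinity) weights, this gives
  gamma(k) - sum_i phi_i gamma(k-i) = c_k,
  c_k = sigma^2 * sum_{j=k..q} theta_j psi_{j-k}   (c_k = 0 for k > q),
using gamma(-m) = gamma(m).
Pure AR (q = 0): c_0 = sigma^2 = 4, c_k = 0 for k >= 1.
Equations for k = 0 and k = 1 (AR order 1):
  gamma(0) = phi_1 gamma(1) + c_0
  gamma(1) = phi_1 gamma(0) + c_1
Substituting the second into the first: gamma(0) (1 - phi_1^2) = c_0 + phi_1 c_1, so
  gamma(0) = c_0 / (1 - phi_1^2) = 4 / (1 - (0.282)^2) = 4 / 0.920476 = 4.345578.
  gamma(1) = phi_1 gamma(0) = (0.282)(4.345578) = 1.225453.
Therefore gamma(1) = 1.2255 (to 4 decimal places).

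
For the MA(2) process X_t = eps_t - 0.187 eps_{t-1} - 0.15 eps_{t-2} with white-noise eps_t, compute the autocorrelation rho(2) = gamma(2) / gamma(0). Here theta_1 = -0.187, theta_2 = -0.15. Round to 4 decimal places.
\rho(2) = -0.1418

For an MA(q) process with theta_0 = 1, the autocovariance is
  gamma(k) = sigma^2 * sum_{i=0..q-k} theta_i * theta_{i+k},
and rho(k) = gamma(k) / gamma(0). Sigma^2 cancels.
  numerator   = (1)*(-0.15) = -0.15.
  denominator = (1)^2 + (-0.187)^2 + (-0.15)^2 = 1.057469.
  rho(2) = -0.15 / 1.057469 = -0.1418.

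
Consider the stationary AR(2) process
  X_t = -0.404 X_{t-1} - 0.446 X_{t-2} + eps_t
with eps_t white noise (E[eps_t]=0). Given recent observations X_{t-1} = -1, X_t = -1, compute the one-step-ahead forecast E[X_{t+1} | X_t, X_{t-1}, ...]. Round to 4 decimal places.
E[X_{t+1} \mid \mathcal F_t] = 0.8500

For an AR(p) model X_t = c + sum_i phi_i X_{t-i} + eps_t, the
one-step-ahead conditional mean is
  E[X_{t+1} | X_t, ...] = c + sum_i phi_i X_{t+1-i}.
Substitute known values:
  E[X_{t+1} | ...] = (-0.404) * (-1) + (-0.446) * (-1)
                   = 0.8500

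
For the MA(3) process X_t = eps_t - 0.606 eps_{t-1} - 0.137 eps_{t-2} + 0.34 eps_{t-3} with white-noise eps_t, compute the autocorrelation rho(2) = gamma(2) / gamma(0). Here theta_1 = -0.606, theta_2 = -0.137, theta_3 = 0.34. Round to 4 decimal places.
\rho(2) = -0.2284

For an MA(q) process with theta_0 = 1, the autocovariance is
  gamma(k) = sigma^2 * sum_{i=0..q-k} theta_i * theta_{i+k},
and rho(k) = gamma(k) / gamma(0). Sigma^2 cancels.
  numerator   = (1)*(-0.137) + (-0.606)*(0.34) = -0.34304.
  denominator = (1)^2 + (-0.606)^2 + (-0.137)^2 + (0.34)^2 = 1.501605.
  rho(2) = -0.34304 / 1.501605 = -0.2284.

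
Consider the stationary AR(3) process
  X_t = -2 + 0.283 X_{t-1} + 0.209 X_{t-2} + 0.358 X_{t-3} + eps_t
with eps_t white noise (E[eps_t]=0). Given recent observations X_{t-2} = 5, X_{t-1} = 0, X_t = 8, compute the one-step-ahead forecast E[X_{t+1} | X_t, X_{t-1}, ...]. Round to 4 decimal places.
E[X_{t+1} \mid \mathcal F_t] = 2.0540

For an AR(p) model X_t = c + sum_i phi_i X_{t-i} + eps_t, the
one-step-ahead conditional mean is
  E[X_{t+1} | X_t, ...] = c + sum_i phi_i X_{t+1-i}.
Substitute known values:
  E[X_{t+1} | ...] = -2 + (0.283) * (8) + (0.209) * (0) + (0.358) * (5)
                   = 2.0540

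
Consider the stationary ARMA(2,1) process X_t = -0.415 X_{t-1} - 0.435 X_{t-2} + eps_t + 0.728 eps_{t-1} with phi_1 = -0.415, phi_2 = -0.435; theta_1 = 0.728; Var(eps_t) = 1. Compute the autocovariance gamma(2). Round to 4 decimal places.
\gamma(2) = -0.6807

Multiply the model equation by X_{t-k} and take expectations. With theta_0 = psi_0 = 1 and psi_j the MA(infinity) weights, this gives
  gamma(k) - sum_i phi_i gamma(k-i) = c_k,
  c_k = sigma^2 * sum_{j=k..q} theta_j psi_{j-k}   (c_k = 0 for k > q),
using gamma(-m) = gamma(m).
psi-weights needed (psi_j = theta_j + sum_i phi_i psi_{j-i}):
  psi_1 = theta_1 + phi_1 = 0.728 + (-0.415) = 0.313
Right-hand sides:
  c_0 = sigma^2 (1 + theta_1 psi_1) = 1 * (1 + (0.728)(0.313)) = 1 * 1.227864 = 1.227864
  c_1 = sigma^2 theta_1 = 1 * (0.728) = 0.728
  c_2 = 0
Equations for k = 0, 1, 2 (AR order 2, c_2 = 0):
  (E0) gamma(0) = phi_1 gamma(1) + phi_2 gamma(2) + c_0
  (E1) gamma(1) = phi_1 gamma(0) + phi_2 gamma(1) + c_1
  (E2) gamma(2) = phi_1 gamma(1) + phi_2 gamma(0)
From (E1): gamma(1) = A gamma(0) + B with
  A = phi_1 / (1 - phi_2) = -0.415 / 1.435 = -0.289199,   B = c_1 / (1 - phi_2) = 0.728 / 1.435 = 0.507317.
Insert (E2) into (E0): gamma(0) (1 - phi_2^2) = phi_1 (1 + phi_2) gamma(1) + c_0.
  phi_1 (1 + phi_2) = (-0.415)(0.565) = -0.234475,   1 - phi_2^2 = 0.810775.
Replace gamma(1) by A gamma(0) + B and collect gamma(0):
  gamma(0) [0.810775 - (-0.234475)(-0.289199)] = (-0.234475)(0.507317) + 1.227864
  gamma(0) * 0.742965 = 1.108911
  gamma(0) = 1.108911 / 0.742965 = 1.492548.
  gamma(1) = A gamma(0) + B = (-0.289199)(1.492548) + (0.507317) = 0.075674.
  gamma(2) = phi_1 gamma(1) + phi_2 gamma(0) = (-0.415)(0.075674) + (-0.435)(1.492548) = -0.680663.
Therefore gamma(2) = -0.6807 (to 4 decimal places).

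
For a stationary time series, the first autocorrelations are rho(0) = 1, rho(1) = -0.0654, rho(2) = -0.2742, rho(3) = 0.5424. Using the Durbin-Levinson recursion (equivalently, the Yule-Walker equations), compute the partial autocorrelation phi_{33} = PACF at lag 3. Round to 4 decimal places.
\phi_{33} = 0.5460

The PACF at lag k is phi_{kk}, the last component of the solution
to the Yule-Walker system G_k phi = r_k where
  (G_k)_{ij} = rho(|i - j|), (r_k)_i = rho(i), i,j = 1..k.
Equivalently, Durbin-Levinson gives phi_{kk} iteratively:
  phi_{11} = rho(1)
  phi_{kk} = [rho(k) - sum_{j=1..k-1} phi_{k-1,j} rho(k-j)]
            / [1 - sum_{j=1..k-1} phi_{k-1,j} rho(j)],
  phi_{k,j} = phi_{k-1,j} - phi_{kk} phi_{k-1,k-j},  j = 1..k-1.
Step k = 1:
  phi_11 = rho(1) = -0.0654.
Step k = 2:
  phi_22 = [rho(2) - phi_11 rho(1)] / [1 - phi_11 rho(1)] = [-0.2742 - (-0.0654)(-0.0654)] / [1 - (-0.0654)(-0.0654)]
         = -0.27847716 / 0.99572284 = -0.279673.
  Update: phi_21 = phi_11 - phi_22 phi_11 = -0.0654 - (-0.279673)(-0.0654) = -0.083691.
Step k = 3:
  phi_33 = [rho(3) - phi_21 rho(2) - phi_22 rho(1)] / [1 - phi_21 rho(1) - phi_22 rho(2)]
    numerator   = 0.5424 - (-0.083691)(-0.2742) - (-0.279673)(-0.0654) = 0.50116139
    denominator = 1 - (-0.083691)(-0.0654) - (-0.279673)(-0.2742) = 0.91784019
  phi_33 = 0.50116139 / 0.91784019 = 0.546.
Therefore phi_{33} = 0.5460.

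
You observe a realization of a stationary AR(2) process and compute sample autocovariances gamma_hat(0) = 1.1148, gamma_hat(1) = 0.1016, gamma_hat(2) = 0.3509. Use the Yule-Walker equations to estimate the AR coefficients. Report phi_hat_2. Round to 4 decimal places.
\hat\phi_{2} = 0.3090

The Yule-Walker equations for an AR(p) process read, in matrix form,
  Gamma_p phi = r_p,   with   (Gamma_p)_{ij} = gamma(|i - j|),
                       (r_p)_i = gamma(i),   i,j = 1..p.
Substitute the sample gammas (Toeplitz matrix and right-hand side of size 2):
  Gamma_p = [[1.1148, 0.1016], [0.1016, 1.1148]]
  r_p     = [0.1016, 0.3509]
Written out:
  1.1148 phi_1 + 0.1016 phi_2 = 0.1016
  0.1016 phi_1 + 1.1148 phi_2 = 0.3509
Solve by Cramer's rule:
  det = gamma(0)^2 - gamma(1)^2 = (1.1148)^2 - (0.1016)^2 = 1.24277904 - 0.01032256 = 1.23245648
  phi_hat_1 = [gamma(1) gamma(0) - gamma(1) gamma(2)] / det = [(0.1016)(1.1148) - (0.1016)(0.3509)] / 1.23245648 = 0.07761224 / 1.23245648 = 0.063
  phi_hat_2 = [gamma(0) gamma(2) - gamma(1)^2] / det = [(1.1148)(0.3509) - (0.1016)^2] / 1.23245648 = 0.38086076 / 1.23245648 = 0.309
So phi_hat = [0.0630, 0.3090].
Therefore phi_hat_2 = 0.3090.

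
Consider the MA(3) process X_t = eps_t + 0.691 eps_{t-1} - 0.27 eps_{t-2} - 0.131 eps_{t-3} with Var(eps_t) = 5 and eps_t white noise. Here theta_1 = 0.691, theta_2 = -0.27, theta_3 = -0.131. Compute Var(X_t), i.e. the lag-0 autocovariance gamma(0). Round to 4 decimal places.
\gamma(0) = 7.8377

For an MA(q) process X_t = eps_t + sum_i theta_i eps_{t-i} with
Var(eps_t) = sigma^2, the variance is
  gamma(0) = sigma^2 * (1 + sum_i theta_i^2).
  sum_i theta_i^2 = (0.691)^2 + (-0.27)^2 + (-0.131)^2 = 0.477481 + 0.0729 + 0.017161 = 0.567542.
  gamma(0) = 5 * (1 + 0.567542) = 5 * 1.567542 = 7.83771, which rounds to 7.8377.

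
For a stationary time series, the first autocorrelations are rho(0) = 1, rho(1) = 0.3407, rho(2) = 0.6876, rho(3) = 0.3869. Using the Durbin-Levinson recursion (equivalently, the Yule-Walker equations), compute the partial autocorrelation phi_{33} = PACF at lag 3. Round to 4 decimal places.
\phi_{33} = 0.1629

The PACF at lag k is phi_{kk}, the last component of the solution
to the Yule-Walker system G_k phi = r_k where
  (G_k)_{ij} = rho(|i - j|), (r_k)_i = rho(i), i,j = 1..k.
Equivalently, Durbin-Levinson gives phi_{kk} iteratively:
  phi_{11} = rho(1)
  phi_{kk} = [rho(k) - sum_{j=1..k-1} phi_{k-1,j} rho(k-j)]
            / [1 - sum_{j=1..k-1} phi_{k-1,j} rho(j)],
  phi_{k,j} = phi_{k-1,j} - phi_{kk} phi_{k-1,k-j},  j = 1..k-1.
Step k = 1:
  phi_11 = rho(1) = 0.3407.
Step k = 2:
  phi_22 = [rho(2) - phi_11 rho(1)] / [1 - phi_11 rho(1)] = [0.6876 - (0.3407)(0.3407)] / [1 - (0.3407)(0.3407)]
         = 0.57152351 / 0.88392351 = 0.646576.
  Update: phi_21 = phi_11 - phi_22 phi_11 = 0.3407 - (0.646576)(0.3407) = 0.120412.
Step k = 3:
  phi_33 = [rho(3) - phi_21 rho(2) - phi_22 rho(1)] / [1 - phi_21 rho(1) - phi_22 rho(2)]
    numerator   = 0.3869 - (0.120412)(0.6876) - (0.646576)(0.3407) = 0.0838166
    denominator = 1 - (0.120412)(0.3407) - (0.646576)(0.6876) = 0.51439027
  phi_33 = 0.0838166 / 0.51439027 = 0.1629.
Therefore phi_{33} = 0.1629.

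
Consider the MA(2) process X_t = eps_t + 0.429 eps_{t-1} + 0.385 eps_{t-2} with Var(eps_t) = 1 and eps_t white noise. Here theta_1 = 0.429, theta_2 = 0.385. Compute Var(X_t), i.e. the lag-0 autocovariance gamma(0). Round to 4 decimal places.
\gamma(0) = 1.3323

For an MA(q) process X_t = eps_t + sum_i theta_i eps_{t-i} with
Var(eps_t) = sigma^2, the variance is
  gamma(0) = sigma^2 * (1 + sum_i theta_i^2).
  sum_i theta_i^2 = (0.429)^2 + (0.385)^2 = 0.184041 + 0.148225 = 0.332266.
  gamma(0) = 1 * (1 + 0.332266) = 1 * 1.332266 = 1.332266, which rounds to 1.3323.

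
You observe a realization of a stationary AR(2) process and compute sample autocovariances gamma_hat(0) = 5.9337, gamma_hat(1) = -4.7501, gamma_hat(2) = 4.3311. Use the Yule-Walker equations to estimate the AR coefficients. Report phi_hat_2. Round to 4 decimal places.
\hat\phi_{2} = 0.2480

The Yule-Walker equations for an AR(p) process read, in matrix form,
  Gamma_p phi = r_p,   with   (Gamma_p)_{ij} = gamma(|i - j|),
                       (r_p)_i = gamma(i),   i,j = 1..p.
Substitute the sample gammas (Toeplitz matrix and right-hand side of size 2):
  Gamma_p = [[5.9337, -4.7501], [-4.7501, 5.9337]]
  r_p     = [-4.7501, 4.3311]
Written out:
  5.9337 phi_1 - 4.7501 phi_2 = -4.7501
  -4.7501 phi_1 + 5.9337 phi_2 = 4.3311
Solve by Cramer's rule:
  det = gamma(0)^2 - gamma(1)^2 = (5.9337)^2 - (-4.7501)^2 = 35.20879569 - 22.56345001 = 12.64534568
  phi_hat_1 = [gamma(1) gamma(0) - gamma(1) gamma(2)] / det = [(-4.7501)(5.9337) - (-4.7501)(4.3311)] / 12.64534568 = -7.61251026 / 12.64534568 = -0.602
  phi_hat_2 = [gamma(0) gamma(2) - gamma(1)^2] / det = [(5.9337)(4.3311) - (-4.7501)^2] / 12.64534568 = 3.13599806 / 12.64534568 = 0.248
So phi_hat = [-0.6020, 0.2480].
Therefore phi_hat_2 = 0.2480.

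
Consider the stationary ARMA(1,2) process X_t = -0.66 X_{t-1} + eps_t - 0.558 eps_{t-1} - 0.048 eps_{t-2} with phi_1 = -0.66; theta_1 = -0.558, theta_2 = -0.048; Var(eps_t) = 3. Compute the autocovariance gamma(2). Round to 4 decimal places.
\gamma(2) = 5.4135

Multiply the model equation by X_{t-k} and take expectations. With theta_0 = psi_0 = 1 and psi_j the MA(infinity) weights, this gives
  gamma(k) - sum_i phi_i gamma(k-i) = c_k,
  c_k = sigma^2 * sum_{j=k..q} theta_j psi_{j-k}   (c_k = 0 for k > q),
using gamma(-m) = gamma(m).
psi-weights needed (psi_j = theta_j + sum_i phi_i psi_{j-i}):
  psi_1 = theta_1 + phi_1 = -0.558 + (-0.66) = -1.218
  psi_2 = theta_2 + phi_1 psi_1 = -0.048 + (-0.66)(-1.218) = 0.75588
Right-hand sides:
  c_0 = sigma^2 (1 + theta_1 psi_1 + theta_2 psi_2) = 3 * (1 + (-0.558)(-1.218) + (-0.048)(0.75588)) = 3 * 1.643362 = 4.930085
  c_1 = sigma^2 (theta_1 + theta_2 psi_1) = 3 * (-0.558 + (-0.048)(-1.218)) = -1.498608
  c_2 = sigma^2 theta_2 = 3 * (-0.048) = -0.144
Equations for k = 0 and k = 1 (AR order 1):
  gamma(0) = phi_1 gamma(1) + c_0
  gamma(1) = phi_1 gamma(0) + c_1
Substituting the second into the first: gamma(0) (1 - phi_1^2) = c_0 + phi_1 c_1, so
  gamma(0) = (c_0 + phi_1 c_1) / (1 - phi_1^2) = (4.930085 + (-0.66)(-1.498608)) / (1 - (-0.66)^2) = 5.919167 / 0.5644 = 10.487538.
  gamma(1) = phi_1 gamma(0) + c_1 = (-0.66)(10.487538) + (-1.498608) = -8.420383.
For k = 2: gamma(2) = phi_1 gamma(1) + c_2
  = (-0.66)(-8.420383) + (-0.144) = 5.413453.
Therefore gamma(2) = 5.4135 (to 4 decimal places).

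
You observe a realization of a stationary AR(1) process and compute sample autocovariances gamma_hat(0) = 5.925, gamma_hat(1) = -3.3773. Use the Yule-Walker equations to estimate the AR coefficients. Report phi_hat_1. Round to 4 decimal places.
\hat\phi_{1} = -0.5700

The Yule-Walker equations for an AR(p) process read, in matrix form,
  Gamma_p phi = r_p,   with   (Gamma_p)_{ij} = gamma(|i - j|),
                       (r_p)_i = gamma(i),   i,j = 1..p.
Substitute the sample gammas (Toeplitz matrix and right-hand side of size 1):
  Gamma_p = [[5.925]]
  r_p     = [-3.3773]
With p = 1 this is the single equation gamma(0) phi_1 = gamma(1):
  phi_hat_1 = gamma(1) / gamma(0) = -3.3773 / 5.925 = -0.5700.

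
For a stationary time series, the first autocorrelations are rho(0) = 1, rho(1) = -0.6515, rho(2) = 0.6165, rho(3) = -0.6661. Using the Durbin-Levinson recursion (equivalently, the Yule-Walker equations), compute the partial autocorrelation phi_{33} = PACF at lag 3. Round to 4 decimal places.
\phi_{33} = -0.3540

The PACF at lag k is phi_{kk}, the last component of the solution
to the Yule-Walker system G_k phi = r_k where
  (G_k)_{ij} = rho(|i - j|), (r_k)_i = rho(i), i,j = 1..k.
Equivalently, Durbin-Levinson gives phi_{kk} iteratively:
  phi_{11} = rho(1)
  phi_{kk} = [rho(k) - sum_{j=1..k-1} phi_{k-1,j} rho(k-j)]
            / [1 - sum_{j=1..k-1} phi_{k-1,j} rho(j)],
  phi_{k,j} = phi_{k-1,j} - phi_{kk} phi_{k-1,k-j},  j = 1..k-1.
Step k = 1:
  phi_11 = rho(1) = -0.6515.
Step k = 2:
  phi_22 = [rho(2) - phi_11 rho(1)] / [1 - phi_11 rho(1)] = [0.6165 - (-0.6515)(-0.6515)] / [1 - (-0.6515)(-0.6515)]
         = 0.19204775 / 0.57554775 = 0.333678.
  Update: phi_21 = phi_11 - phi_22 phi_11 = -0.6515 - (0.333678)(-0.6515) = -0.434109.
Step k = 3:
  phi_33 = [rho(3) - phi_21 rho(2) - phi_22 rho(1)] / [1 - phi_21 rho(1) - phi_22 rho(2)]
    numerator   = -0.6661 - (-0.434109)(0.6165) - (0.333678)(-0.6515) = -0.18108066
    denominator = 1 - (-0.434109)(-0.6515) - (0.333678)(0.6165) = 0.5114656
  phi_33 = -0.18108066 / 0.5114656 = -0.354.
Therefore phi_{33} = -0.3540.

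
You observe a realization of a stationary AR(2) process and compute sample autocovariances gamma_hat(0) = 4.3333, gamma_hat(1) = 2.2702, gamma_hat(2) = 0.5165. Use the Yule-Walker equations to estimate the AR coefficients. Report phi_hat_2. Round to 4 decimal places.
\hat\phi_{2} = -0.2140

The Yule-Walker equations for an AR(p) process read, in matrix form,
  Gamma_p phi = r_p,   with   (Gamma_p)_{ij} = gamma(|i - j|),
                       (r_p)_i = gamma(i),   i,j = 1..p.
Substitute the sample gammas (Toeplitz matrix and right-hand side of size 2):
  Gamma_p = [[4.3333, 2.2702], [2.2702, 4.3333]]
  r_p     = [2.2702, 0.5165]
Written out:
  4.3333 phi_1 + 2.2702 phi_2 = 2.2702
  2.2702 phi_1 + 4.3333 phi_2 = 0.5165
Solve by Cramer's rule:
  det = gamma(0)^2 - gamma(1)^2 = (4.3333)^2 - (2.2702)^2 = 18.77748889 - 5.15380804 = 13.62368085
  phi_hat_1 = [gamma(1) gamma(0) - gamma(1) gamma(2)] / det = [(2.2702)(4.3333) - (2.2702)(0.5165)] / 13.62368085 = 8.66489936 / 13.62368085 = 0.636
  phi_hat_2 = [gamma(0) gamma(2) - gamma(1)^2] / det = [(4.3333)(0.5165) - (2.2702)^2] / 13.62368085 = -2.91565859 / 13.62368085 = -0.214
So phi_hat = [0.6360, -0.2140].
Therefore phi_hat_2 = -0.2140.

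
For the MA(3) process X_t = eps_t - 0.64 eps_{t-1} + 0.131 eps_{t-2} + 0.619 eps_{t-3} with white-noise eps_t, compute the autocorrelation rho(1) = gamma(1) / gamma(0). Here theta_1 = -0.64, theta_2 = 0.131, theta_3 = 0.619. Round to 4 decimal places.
\rho(1) = -0.3551

For an MA(q) process with theta_0 = 1, the autocovariance is
  gamma(k) = sigma^2 * sum_{i=0..q-k} theta_i * theta_{i+k},
and rho(k) = gamma(k) / gamma(0). Sigma^2 cancels.
  numerator   = (1)*(-0.64) + (-0.64)*(0.131) + (0.131)*(0.619) = -0.642751.
  denominator = (1)^2 + (-0.64)^2 + (0.131)^2 + (0.619)^2 = 1.809922.
  rho(1) = -0.642751 / 1.809922 = -0.3551.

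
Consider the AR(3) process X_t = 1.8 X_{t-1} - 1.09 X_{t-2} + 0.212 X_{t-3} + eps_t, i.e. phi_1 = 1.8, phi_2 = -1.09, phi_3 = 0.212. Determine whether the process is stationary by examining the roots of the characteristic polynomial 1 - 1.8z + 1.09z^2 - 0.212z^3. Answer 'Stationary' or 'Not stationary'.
\text{Stationary}

The AR(p) characteristic polynomial is P(z) = 1 - 1.8z + 1.09z^2 - 0.212z^3.
Stationarity requires all roots to lie outside the unit circle, i.e. |z| > 1 for every root.
Degree 3: look for a simple real root z0 first, then factor out (1 - z/z0) and solve the remaining quadratic.
Testing z0 = 2.5: P(2.5) = 1 + (-1.8)(2.5) + (1.09)(2.5)^2 + (-0.212)(2.5)^3
  = 1 + (-4.5) + (6.8125) + (-3.3125) = 0.  So z_0 = 2.5 is a root, |z_0| = 2.5.
Divide out the factor (1 - 0.4 z) = (1 - z/z0) (since 1/z0 = 0.4):
  P(z) = (1 - 0.4 z)(1 + (-1.4) z + (0.53) z^2)
  [check: z-coef -1.4 - (0.4) = -1.8; z^2-coef 0.53 - (0.4)(-1.4) = 1.09; z^3-coef -(0.4)(0.53) = -0.212.]
Remaining roots from the quadratic factor 1 + (-1.4) z + (0.53) z^2:
  Set 1 + (-1.4) z + (0.53) z^2 = 0, i.e. a z^2 + b z + c = 0 with a = 0.53, b = -1.4, c = 1.
  Discriminant D = b^2 - 4ac = (-1.4)^2 - 4*(0.53)*1 = 1.96 - (2.12) = -0.16.
  D < 0, so the roots are the complex-conjugate pair z = (-b +/- i sqrt(-D)) / (2a) = 1.3208 +/- 0.3774i.
  For a conjugate pair |z|^2 = z * conj(z) = (product of roots) = c/a = 1/(0.53) = 1.886792, so |z| = sqrt(1.886792) = 1.3736 for both roots.
Moduli of all roots: 2.5000, 1.3736, 1.3736.
All moduli strictly greater than 1? Yes.
Verdict: Stationary.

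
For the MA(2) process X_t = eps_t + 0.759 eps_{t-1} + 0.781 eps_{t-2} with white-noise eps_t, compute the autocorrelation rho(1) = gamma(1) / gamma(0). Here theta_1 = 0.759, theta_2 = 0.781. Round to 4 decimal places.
\rho(1) = 0.6184

For an MA(q) process with theta_0 = 1, the autocovariance is
  gamma(k) = sigma^2 * sum_{i=0..q-k} theta_i * theta_{i+k},
and rho(k) = gamma(k) / gamma(0). Sigma^2 cancels.
  numerator   = (1)*(0.759) + (0.759)*(0.781) = 1.351779.
  denominator = (1)^2 + (0.759)^2 + (0.781)^2 = 2.186042.
  rho(1) = 1.351779 / 2.186042 = 0.6184.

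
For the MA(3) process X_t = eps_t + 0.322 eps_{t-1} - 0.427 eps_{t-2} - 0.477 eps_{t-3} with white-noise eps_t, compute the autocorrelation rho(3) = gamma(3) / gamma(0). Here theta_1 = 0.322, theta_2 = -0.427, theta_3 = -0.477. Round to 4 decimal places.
\rho(3) = -0.3152

For an MA(q) process with theta_0 = 1, the autocovariance is
  gamma(k) = sigma^2 * sum_{i=0..q-k} theta_i * theta_{i+k},
and rho(k) = gamma(k) / gamma(0). Sigma^2 cancels.
  numerator   = (1)*(-0.477) = -0.477.
  denominator = (1)^2 + (0.322)^2 + (-0.427)^2 + (-0.477)^2 = 1.513542.
  rho(3) = -0.477 / 1.513542 = -0.3152.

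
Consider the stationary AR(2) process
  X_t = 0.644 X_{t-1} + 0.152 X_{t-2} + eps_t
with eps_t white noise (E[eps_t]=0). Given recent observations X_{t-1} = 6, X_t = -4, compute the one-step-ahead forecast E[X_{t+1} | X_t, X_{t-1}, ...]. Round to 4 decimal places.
E[X_{t+1} \mid \mathcal F_t] = -1.6640

For an AR(p) model X_t = c + sum_i phi_i X_{t-i} + eps_t, the
one-step-ahead conditional mean is
  E[X_{t+1} | X_t, ...] = c + sum_i phi_i X_{t+1-i}.
Substitute known values:
  E[X_{t+1} | ...] = (0.644) * (-4) + (0.152) * (6)
                   = -1.6640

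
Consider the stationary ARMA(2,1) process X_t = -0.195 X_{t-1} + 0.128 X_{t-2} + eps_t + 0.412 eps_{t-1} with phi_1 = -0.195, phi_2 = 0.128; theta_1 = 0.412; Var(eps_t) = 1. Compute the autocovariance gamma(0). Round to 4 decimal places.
\gamma(0) = 1.0546

Multiply the model equation by X_{t-k} and take expectations. With theta_0 = psi_0 = 1 and psi_j the MA(infinity) weights, this gives
  gamma(k) - sum_i phi_i gamma(k-i) = c_k,
  c_k = sigma^2 * sum_{j=k..q} theta_j psi_{j-k}   (c_k = 0 for k > q),
using gamma(-m) = gamma(m).
psi-weights needed (psi_j = theta_j + sum_i phi_i psi_{j-i}):
  psi_1 = theta_1 + phi_1 = 0.412 + (-0.195) = 0.217
Right-hand sides:
  c_0 = sigma^2 (1 + theta_1 psi_1) = 1 * (1 + (0.412)(0.217)) = 1 * 1.089404 = 1.089404
  c_1 = sigma^2 theta_1 = 1 * (0.412) = 0.412
  c_2 = 0
Equations for k = 0, 1, 2 (AR order 2, c_2 = 0):
  (E0) gamma(0) = phi_1 gamma(1) + phi_2 gamma(2) + c_0
  (E1) gamma(1) = phi_1 gamma(0) + phi_2 gamma(1) + c_1
  (E2) gamma(2) = phi_1 gamma(1) + phi_2 gamma(0)
From (E1): gamma(1) = A gamma(0) + B with
  A = phi_1 / (1 - phi_2) = -0.195 / 0.872 = -0.223624,   B = c_1 / (1 - phi_2) = 0.412 / 0.872 = 0.472477.
Insert (E2) into (E0): gamma(0) (1 - phi_2^2) = phi_1 (1 + phi_2) gamma(1) + c_0.
  phi_1 (1 + phi_2) = (-0.195)(1.128) = -0.21996,   1 - phi_2^2 = 0.983616.
Replace gamma(1) by A gamma(0) + B and collect gamma(0):
  gamma(0) [0.983616 - (-0.21996)(-0.223624)] = (-0.21996)(0.472477) + 1.089404
  gamma(0) * 0.934428 = 0.985478
  gamma(0) = 0.985478 / 0.934428 = 1.054633.
Therefore gamma(0) = 1.0546 (to 4 decimal places).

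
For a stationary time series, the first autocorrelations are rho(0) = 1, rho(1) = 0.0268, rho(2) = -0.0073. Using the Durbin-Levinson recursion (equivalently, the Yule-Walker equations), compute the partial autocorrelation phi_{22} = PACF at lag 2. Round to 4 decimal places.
\phi_{22} = -0.0080

The PACF at lag k is phi_{kk}, the last component of the solution
to the Yule-Walker system G_k phi = r_k where
  (G_k)_{ij} = rho(|i - j|), (r_k)_i = rho(i), i,j = 1..k.
Equivalently, Durbin-Levinson gives phi_{kk} iteratively:
  phi_{11} = rho(1)
  phi_{kk} = [rho(k) - sum_{j=1..k-1} phi_{k-1,j} rho(k-j)]
            / [1 - sum_{j=1..k-1} phi_{k-1,j} rho(j)],
  phi_{k,j} = phi_{k-1,j} - phi_{kk} phi_{k-1,k-j},  j = 1..k-1.
Step k = 1:
  phi_11 = rho(1) = 0.0268.
Step k = 2:
  phi_22 = [rho(2) - phi_11 rho(1)] / [1 - phi_11 rho(1)] = [-0.0073 - (0.0268)(0.0268)] / [1 - (0.0268)(0.0268)]
         = -0.00801824 / 0.99928176 = -0.008.
Therefore phi_{22} = -0.0080.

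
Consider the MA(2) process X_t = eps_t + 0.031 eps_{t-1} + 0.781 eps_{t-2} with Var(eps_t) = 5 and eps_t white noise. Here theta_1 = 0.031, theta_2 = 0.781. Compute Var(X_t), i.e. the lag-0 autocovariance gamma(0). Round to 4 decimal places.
\gamma(0) = 8.0546

For an MA(q) process X_t = eps_t + sum_i theta_i eps_{t-i} with
Var(eps_t) = sigma^2, the variance is
  gamma(0) = sigma^2 * (1 + sum_i theta_i^2).
  sum_i theta_i^2 = (0.031)^2 + (0.781)^2 = 0.000961 + 0.609961 = 0.610922.
  gamma(0) = 5 * (1 + 0.610922) = 5 * 1.610922 = 8.05461, which rounds to 8.0546.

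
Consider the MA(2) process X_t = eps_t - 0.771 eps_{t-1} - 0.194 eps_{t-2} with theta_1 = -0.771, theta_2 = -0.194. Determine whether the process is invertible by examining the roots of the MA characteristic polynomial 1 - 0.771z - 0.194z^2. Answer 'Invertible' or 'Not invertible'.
\text{Invertible}

The MA(q) characteristic polynomial is P(z) = 1 - 0.771z - 0.194z^2.
Invertibility requires all roots to lie outside the unit circle, i.e. |z| > 1 for every root.
Set 1 + (-0.771) z + (-0.194) z^2 = 0, i.e. a z^2 + b z + c = 0 with a = -0.194, b = -0.771, c = 1.
Discriminant D = b^2 - 4ac = (-0.771)^2 - 4*(-0.194)*1 = 0.594441 - (-0.776) = 1.370441.
D >= 0, so the roots are real: z = (-b +/- sqrt(D)) / (2a) = (0.771 +/- 1.170658) / (-0.388).
  z_1 = (0.771 + 1.170658) / (-0.388) = -5.0043,   |z_1| = 5.0043.
  z_2 = (0.771 - 1.170658) / (-0.388) = 1.03,   |z_2| = 1.03.
Moduli of all roots: 5.0043, 1.0300.
All moduli strictly greater than 1? Yes.
Verdict: Invertible.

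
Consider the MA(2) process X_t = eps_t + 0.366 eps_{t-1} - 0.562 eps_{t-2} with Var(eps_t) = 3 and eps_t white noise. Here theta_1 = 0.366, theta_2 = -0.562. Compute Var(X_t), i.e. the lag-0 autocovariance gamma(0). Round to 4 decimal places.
\gamma(0) = 4.3494

For an MA(q) process X_t = eps_t + sum_i theta_i eps_{t-i} with
Var(eps_t) = sigma^2, the variance is
  gamma(0) = sigma^2 * (1 + sum_i theta_i^2).
  sum_i theta_i^2 = (0.366)^2 + (-0.562)^2 = 0.133956 + 0.315844 = 0.4498.
  gamma(0) = 3 * (1 + 0.4498) = 3 * 1.4498 = 4.3494.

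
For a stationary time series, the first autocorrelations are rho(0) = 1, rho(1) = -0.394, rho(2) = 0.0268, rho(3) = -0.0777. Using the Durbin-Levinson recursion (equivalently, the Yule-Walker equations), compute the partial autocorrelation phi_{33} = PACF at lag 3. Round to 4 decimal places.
\phi_{33} = -0.1520

The PACF at lag k is phi_{kk}, the last component of the solution
to the Yule-Walker system G_k phi = r_k where
  (G_k)_{ij} = rho(|i - j|), (r_k)_i = rho(i), i,j = 1..k.
Equivalently, Durbin-Levinson gives phi_{kk} iteratively:
  phi_{11} = rho(1)
  phi_{kk} = [rho(k) - sum_{j=1..k-1} phi_{k-1,j} rho(k-j)]
            / [1 - sum_{j=1..k-1} phi_{k-1,j} rho(j)],
  phi_{k,j} = phi_{k-1,j} - phi_{kk} phi_{k-1,k-j},  j = 1..k-1.
Step k = 1:
  phi_11 = rho(1) = -0.394.
Step k = 2:
  phi_22 = [rho(2) - phi_11 rho(1)] / [1 - phi_11 rho(1)] = [0.0268 - (-0.394)(-0.394)] / [1 - (-0.394)(-0.394)]
         = -0.128436 / 0.844764 = -0.152038.
  Update: phi_21 = phi_11 - phi_22 phi_11 = -0.394 - (-0.152038)(-0.394) = -0.453903.
Step k = 3:
  phi_33 = [rho(3) - phi_21 rho(2) - phi_22 rho(1)] / [1 - phi_21 rho(1) - phi_22 rho(2)]
    numerator   = -0.0777 - (-0.453903)(0.0268) - (-0.152038)(-0.394) = -0.12543827
    denominator = 1 - (-0.453903)(-0.394) - (-0.152038)(0.0268) = 0.82523688
  phi_33 = -0.12543827 / 0.82523688 = -0.152.
Therefore phi_{33} = -0.1520.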